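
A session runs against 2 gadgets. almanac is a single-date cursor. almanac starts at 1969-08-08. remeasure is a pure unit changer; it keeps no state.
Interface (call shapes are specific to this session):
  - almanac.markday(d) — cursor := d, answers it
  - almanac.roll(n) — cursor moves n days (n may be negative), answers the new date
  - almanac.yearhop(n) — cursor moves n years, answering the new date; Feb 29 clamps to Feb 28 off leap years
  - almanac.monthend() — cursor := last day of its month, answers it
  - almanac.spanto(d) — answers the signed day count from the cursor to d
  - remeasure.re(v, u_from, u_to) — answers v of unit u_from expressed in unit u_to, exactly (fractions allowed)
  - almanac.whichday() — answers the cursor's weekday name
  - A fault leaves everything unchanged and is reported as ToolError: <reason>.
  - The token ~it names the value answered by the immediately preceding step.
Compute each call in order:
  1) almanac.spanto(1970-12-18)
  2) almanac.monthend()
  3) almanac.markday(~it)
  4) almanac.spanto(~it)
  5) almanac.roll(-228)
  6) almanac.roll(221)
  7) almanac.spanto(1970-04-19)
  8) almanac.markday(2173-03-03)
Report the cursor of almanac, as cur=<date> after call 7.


CALL almanac.spanto[d='1970-12-18']
RET  497
CALL almanac.monthend[]
RET  1969-08-31
CALL almanac.markday[d='~it']
RET  1969-08-31
CALL almanac.spanto[d='~it']
RET  0
CALL almanac.roll[n='-228']
RET  1969-01-15
CALL almanac.roll[n='221']
RET  1969-08-24
CALL almanac.spanto[d='1970-04-19']
RET  238
CALL almanac.markday[d='2173-03-03']
RET  2173-03-03

Answer: cur=1969-08-24


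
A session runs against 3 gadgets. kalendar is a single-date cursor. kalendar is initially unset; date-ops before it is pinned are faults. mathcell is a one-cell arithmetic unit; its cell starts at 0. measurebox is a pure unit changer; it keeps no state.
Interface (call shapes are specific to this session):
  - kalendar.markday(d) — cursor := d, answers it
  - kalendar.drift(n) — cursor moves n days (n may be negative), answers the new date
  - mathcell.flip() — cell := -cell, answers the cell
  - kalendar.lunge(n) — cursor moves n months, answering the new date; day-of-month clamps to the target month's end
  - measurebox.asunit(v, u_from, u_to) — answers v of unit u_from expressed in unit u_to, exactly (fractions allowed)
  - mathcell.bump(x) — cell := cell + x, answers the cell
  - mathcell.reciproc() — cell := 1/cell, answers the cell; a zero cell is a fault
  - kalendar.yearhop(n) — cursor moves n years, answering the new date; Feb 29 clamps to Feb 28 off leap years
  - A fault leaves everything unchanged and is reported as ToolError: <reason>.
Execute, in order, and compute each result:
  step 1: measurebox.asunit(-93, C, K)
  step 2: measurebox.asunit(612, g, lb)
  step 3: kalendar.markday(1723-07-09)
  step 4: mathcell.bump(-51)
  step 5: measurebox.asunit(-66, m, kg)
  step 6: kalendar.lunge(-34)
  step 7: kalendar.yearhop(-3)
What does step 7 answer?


Answer: 1717-09-09

Derivation:
[in] measurebox.asunit v: -93 u_from: C u_to: K
  3603/20
[in] measurebox.asunit v: 612 u_from: g u_to: lb
  61200000/45359237
[in] kalendar.markday d: 1723-07-09
  1723-07-09
[in] mathcell.bump x: -51
  -51
[in] measurebox.asunit v: -66 u_from: m u_to: kg
  ToolError: incompatible units
[in] kalendar.lunge n: -34
  1720-09-09
[in] kalendar.yearhop n: -3
  1717-09-09


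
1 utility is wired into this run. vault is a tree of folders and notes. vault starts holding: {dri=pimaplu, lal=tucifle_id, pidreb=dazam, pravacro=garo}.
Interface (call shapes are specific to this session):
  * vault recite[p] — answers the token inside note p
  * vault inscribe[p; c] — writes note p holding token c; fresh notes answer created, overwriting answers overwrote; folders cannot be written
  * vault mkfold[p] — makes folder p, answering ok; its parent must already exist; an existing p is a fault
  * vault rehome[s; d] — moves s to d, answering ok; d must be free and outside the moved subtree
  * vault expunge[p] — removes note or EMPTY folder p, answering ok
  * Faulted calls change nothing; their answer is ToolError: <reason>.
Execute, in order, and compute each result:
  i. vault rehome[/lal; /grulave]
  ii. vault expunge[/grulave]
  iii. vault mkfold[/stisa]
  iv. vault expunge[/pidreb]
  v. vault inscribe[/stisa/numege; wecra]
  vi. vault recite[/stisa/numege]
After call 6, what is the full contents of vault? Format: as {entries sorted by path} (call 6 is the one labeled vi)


Answer: {dri=pimaplu, pravacro=garo, stisa/, stisa/numege=wecra}

Derivation:
I call vault rehome on /lal, /grulave, and observe ok.
Using vault expunge on /grulave, and observe ok.
I use vault mkfold on /stisa, and see ok.
Next I call vault expunge on /pidreb, and get ok.
I invoke vault inscribe on /stisa/numege, wecra, and get created.
Then vault recite on /stisa/numege, giving wecra.


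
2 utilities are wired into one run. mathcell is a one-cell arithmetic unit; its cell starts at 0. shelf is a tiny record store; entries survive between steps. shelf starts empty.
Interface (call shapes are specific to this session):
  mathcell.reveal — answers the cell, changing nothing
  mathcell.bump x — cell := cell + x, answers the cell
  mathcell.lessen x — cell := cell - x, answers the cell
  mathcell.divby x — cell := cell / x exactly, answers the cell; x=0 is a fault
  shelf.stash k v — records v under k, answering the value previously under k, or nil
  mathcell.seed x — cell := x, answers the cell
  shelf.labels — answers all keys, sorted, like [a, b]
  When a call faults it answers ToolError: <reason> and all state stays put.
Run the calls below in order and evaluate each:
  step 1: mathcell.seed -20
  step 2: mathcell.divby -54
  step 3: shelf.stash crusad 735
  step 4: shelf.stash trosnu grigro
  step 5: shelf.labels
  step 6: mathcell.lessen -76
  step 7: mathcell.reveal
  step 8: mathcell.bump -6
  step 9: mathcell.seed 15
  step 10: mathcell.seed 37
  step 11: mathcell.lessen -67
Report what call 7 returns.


Answer: 2062/27

Derivation:
Do: mathcell.seed[x→-20]
See: -20
Do: mathcell.divby[x→-54]
See: 10/27
Do: shelf.stash[k→crusad; v→735]
See: nil
Do: shelf.stash[k→trosnu; v→grigro]
See: nil
Do: shelf.labels[]
See: [crusad, trosnu]
Do: mathcell.lessen[x→-76]
See: 2062/27
Do: mathcell.reveal[]
See: 2062/27
Do: mathcell.bump[x→-6]
See: 1900/27
Do: mathcell.seed[x→15]
See: 15
Do: mathcell.seed[x→37]
See: 37
Do: mathcell.lessen[x→-67]
See: 104


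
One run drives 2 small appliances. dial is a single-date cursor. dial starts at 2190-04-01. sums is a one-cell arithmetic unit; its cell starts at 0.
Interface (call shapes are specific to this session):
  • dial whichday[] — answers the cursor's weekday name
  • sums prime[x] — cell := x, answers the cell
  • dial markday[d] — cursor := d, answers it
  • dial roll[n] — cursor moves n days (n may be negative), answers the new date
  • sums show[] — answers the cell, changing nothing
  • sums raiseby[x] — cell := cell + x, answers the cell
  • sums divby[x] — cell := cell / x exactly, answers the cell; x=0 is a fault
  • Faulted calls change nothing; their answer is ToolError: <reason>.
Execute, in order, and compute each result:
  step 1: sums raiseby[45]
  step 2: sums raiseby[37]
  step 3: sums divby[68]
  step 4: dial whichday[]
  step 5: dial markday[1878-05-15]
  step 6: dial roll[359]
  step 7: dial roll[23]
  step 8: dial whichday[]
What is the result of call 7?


! sums raiseby(x=45) => 45
! sums raiseby(x=37) => 82
! sums divby(x=68) => 41/34
! dial whichday() => Thursday
! dial markday(d=1878-05-15) => 1878-05-15
! dial roll(n=359) => 1879-05-09
! dial roll(n=23) => 1879-06-01
! dial whichday() => Sunday

Answer: 1879-06-01


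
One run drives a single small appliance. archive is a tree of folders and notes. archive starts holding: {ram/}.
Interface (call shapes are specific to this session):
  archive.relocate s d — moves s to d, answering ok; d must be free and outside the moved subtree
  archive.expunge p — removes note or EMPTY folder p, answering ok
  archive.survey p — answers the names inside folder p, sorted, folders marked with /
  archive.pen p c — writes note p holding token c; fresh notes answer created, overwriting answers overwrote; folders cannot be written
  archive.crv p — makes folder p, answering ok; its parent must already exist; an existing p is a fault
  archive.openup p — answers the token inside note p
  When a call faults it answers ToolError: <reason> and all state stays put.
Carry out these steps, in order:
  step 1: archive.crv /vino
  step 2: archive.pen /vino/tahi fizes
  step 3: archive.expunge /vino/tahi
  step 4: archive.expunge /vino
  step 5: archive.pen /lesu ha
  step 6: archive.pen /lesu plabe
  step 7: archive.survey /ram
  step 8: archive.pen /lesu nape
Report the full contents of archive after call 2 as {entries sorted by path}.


Answer: {ram/, vino/, vino/tahi=fizes}

Derivation:
I run archive.crv using p=/vino, giving ok.
Using archive.pen using p=/vino/tahi, c=fizes, giving created.
I run archive.expunge using p=/vino/tahi, and see ok.
Calling archive.expunge using p=/vino, yielding ok.
Calling archive.pen using p=/lesu, c=ha, and see created.
I invoke archive.pen using p=/lesu, c=plabe, and get overwrote.
Calling archive.survey using p=/ram, → [].
Next I call archive.pen using p=/lesu, c=nape, and observe overwrote.


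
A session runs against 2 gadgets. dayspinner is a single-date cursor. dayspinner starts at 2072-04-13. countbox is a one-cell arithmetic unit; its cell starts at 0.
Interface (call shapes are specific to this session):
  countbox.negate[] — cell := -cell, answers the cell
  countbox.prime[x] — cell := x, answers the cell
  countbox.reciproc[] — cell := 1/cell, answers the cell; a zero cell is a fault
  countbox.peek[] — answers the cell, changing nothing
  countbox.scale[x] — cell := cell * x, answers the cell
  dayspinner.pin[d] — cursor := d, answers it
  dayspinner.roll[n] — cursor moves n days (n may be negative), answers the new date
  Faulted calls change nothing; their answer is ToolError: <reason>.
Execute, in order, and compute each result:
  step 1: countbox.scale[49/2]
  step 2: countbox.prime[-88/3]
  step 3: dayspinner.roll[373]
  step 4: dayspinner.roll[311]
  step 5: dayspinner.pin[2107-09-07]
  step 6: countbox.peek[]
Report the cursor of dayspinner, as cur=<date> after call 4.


! 1. scale(x→49/2) ~> 0
! 2. prime(x→-88/3) ~> -88/3
! 3. roll(n→373) ~> 2073-04-21
! 4. roll(n→311) ~> 2074-02-26
! 5. pin(d→2107-09-07) ~> 2107-09-07
! 6. peek() ~> -88/3

Answer: cur=2074-02-26


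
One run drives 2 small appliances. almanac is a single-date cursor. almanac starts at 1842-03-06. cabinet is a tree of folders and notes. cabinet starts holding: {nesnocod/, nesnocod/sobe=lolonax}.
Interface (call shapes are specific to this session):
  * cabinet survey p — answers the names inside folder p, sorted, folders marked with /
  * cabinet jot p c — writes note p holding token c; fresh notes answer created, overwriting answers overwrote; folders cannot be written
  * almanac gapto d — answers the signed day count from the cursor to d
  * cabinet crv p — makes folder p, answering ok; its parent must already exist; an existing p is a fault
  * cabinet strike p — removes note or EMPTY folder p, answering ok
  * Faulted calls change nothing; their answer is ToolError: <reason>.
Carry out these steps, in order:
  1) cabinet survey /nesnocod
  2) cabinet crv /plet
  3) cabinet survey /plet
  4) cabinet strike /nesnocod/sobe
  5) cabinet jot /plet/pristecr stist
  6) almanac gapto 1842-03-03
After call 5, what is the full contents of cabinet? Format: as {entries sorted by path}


Answer: {nesnocod/, plet/, plet/pristecr=stist}

Derivation:
→ cabinet survey(p: /nesnocod)
← [sobe]
→ cabinet crv(p: /plet)
← ok
→ cabinet survey(p: /plet)
← []
→ cabinet strike(p: /nesnocod/sobe)
← ok
→ cabinet jot(p: /plet/pristecr, c: stist)
← created
→ almanac gapto(d: 1842-03-03)
← -3


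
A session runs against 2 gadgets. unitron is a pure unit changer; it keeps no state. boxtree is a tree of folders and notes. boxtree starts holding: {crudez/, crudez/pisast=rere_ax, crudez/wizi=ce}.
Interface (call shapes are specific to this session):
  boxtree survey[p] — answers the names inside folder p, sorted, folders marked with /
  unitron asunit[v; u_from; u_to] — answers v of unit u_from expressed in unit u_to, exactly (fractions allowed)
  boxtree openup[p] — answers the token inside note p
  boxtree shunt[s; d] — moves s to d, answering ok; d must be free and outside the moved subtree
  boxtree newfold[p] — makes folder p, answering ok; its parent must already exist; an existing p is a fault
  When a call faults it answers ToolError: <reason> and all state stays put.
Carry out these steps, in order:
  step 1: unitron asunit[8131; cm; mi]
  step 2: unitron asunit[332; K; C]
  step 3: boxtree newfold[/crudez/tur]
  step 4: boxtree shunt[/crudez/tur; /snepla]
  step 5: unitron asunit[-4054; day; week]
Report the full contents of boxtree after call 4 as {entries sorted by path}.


Answer: {crudez/, crudez/pisast=rere_ax, crudez/wizi=ce, snepla/}

Derivation:
Step: unitron asunit[v→8131; u_from→cm; u_to→mi]
Result: 40655/804672
Step: unitron asunit[v→332; u_from→K; u_to→C]
Result: 1177/20
Step: boxtree newfold[p→/crudez/tur]
Result: ok
Step: boxtree shunt[s→/crudez/tur; d→/snepla]
Result: ok
Step: unitron asunit[v→-4054; u_from→day; u_to→week]
Result: -4054/7


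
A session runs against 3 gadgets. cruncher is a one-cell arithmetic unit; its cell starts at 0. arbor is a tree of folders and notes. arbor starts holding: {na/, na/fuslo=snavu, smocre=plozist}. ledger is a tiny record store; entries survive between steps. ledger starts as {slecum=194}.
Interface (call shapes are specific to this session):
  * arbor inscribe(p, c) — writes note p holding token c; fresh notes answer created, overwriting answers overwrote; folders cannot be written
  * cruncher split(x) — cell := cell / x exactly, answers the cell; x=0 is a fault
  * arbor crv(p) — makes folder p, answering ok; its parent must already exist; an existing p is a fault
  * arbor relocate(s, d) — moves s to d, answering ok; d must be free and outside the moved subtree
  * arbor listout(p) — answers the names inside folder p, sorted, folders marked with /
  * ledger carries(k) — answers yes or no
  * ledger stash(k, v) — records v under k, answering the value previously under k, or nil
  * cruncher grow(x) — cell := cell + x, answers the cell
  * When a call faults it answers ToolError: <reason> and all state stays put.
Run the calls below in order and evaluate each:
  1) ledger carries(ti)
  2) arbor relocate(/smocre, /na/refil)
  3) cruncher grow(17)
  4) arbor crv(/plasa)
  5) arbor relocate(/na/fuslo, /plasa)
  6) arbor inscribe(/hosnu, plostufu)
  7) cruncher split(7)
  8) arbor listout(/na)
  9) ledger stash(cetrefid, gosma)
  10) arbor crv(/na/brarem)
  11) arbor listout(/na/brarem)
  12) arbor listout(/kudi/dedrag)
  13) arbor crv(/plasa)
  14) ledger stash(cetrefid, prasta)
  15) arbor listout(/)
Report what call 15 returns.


>> ledger carries(k: ti)
<< no
>> arbor relocate(s: /smocre, d: /na/refil)
<< ok
>> cruncher grow(x: 17)
<< 17
>> arbor crv(p: /plasa)
<< ok
>> arbor relocate(s: /na/fuslo, d: /plasa)
<< ToolError: exists
>> arbor inscribe(p: /hosnu, c: plostufu)
<< created
>> cruncher split(x: 7)
<< 17/7
>> arbor listout(p: /na)
<< [fuslo, refil]
>> ledger stash(k: cetrefid, v: gosma)
<< nil
>> arbor crv(p: /na/brarem)
<< ok
>> arbor listout(p: /na/brarem)
<< []
>> arbor listout(p: /kudi/dedrag)
<< ToolError: not found
>> arbor crv(p: /plasa)
<< ToolError: exists
>> ledger stash(k: cetrefid, v: prasta)
<< gosma
>> arbor listout(p: /)
<< [hosnu, na/, plasa/]

Answer: [hosnu, na/, plasa/]


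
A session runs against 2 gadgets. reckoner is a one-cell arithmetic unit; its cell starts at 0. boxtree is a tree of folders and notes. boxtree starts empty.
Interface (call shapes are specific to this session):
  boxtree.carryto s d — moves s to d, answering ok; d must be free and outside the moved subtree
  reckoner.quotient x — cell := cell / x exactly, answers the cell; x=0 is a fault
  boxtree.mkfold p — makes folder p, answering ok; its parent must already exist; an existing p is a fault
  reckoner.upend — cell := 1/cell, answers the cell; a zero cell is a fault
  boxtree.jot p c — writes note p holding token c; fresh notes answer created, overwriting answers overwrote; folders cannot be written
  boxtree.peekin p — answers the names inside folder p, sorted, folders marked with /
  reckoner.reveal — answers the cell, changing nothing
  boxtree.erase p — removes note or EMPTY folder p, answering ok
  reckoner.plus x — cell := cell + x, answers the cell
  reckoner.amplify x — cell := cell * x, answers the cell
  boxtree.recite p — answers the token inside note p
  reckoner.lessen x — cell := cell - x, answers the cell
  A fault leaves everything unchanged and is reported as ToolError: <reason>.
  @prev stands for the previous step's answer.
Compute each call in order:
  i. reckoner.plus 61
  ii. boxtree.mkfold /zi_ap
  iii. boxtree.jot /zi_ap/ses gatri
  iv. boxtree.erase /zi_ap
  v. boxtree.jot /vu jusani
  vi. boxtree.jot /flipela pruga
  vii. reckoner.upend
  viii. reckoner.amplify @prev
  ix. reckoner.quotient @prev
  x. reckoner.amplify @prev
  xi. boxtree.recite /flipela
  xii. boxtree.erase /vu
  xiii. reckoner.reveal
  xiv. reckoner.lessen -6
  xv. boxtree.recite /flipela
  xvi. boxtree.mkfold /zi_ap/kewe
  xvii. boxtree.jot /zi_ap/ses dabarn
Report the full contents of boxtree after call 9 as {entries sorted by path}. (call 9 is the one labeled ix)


Answer: {flipela=pruga, vu=jusani, zi_ap/, zi_ap/ses=gatri}

Derivation:
-> plus(x: 61)
<- 61
-> mkfold(p: /zi_ap)
<- ok
-> jot(p: /zi_ap/ses, c: gatri)
<- created
-> erase(p: /zi_ap)
<- ToolError: not empty
-> jot(p: /vu, c: jusani)
<- created
-> jot(p: /flipela, c: pruga)
<- created
-> upend()
<- 1/61
-> amplify(x: @prev)
<- 1/3721
-> quotient(x: @prev)
<- 1
-> amplify(x: @prev)
<- 1
-> recite(p: /flipela)
<- pruga
-> erase(p: /vu)
<- ok
-> reveal()
<- 1
-> lessen(x: -6)
<- 7
-> recite(p: /flipela)
<- pruga
-> mkfold(p: /zi_ap/kewe)
<- ok
-> jot(p: /zi_ap/ses, c: dabarn)
<- overwrote


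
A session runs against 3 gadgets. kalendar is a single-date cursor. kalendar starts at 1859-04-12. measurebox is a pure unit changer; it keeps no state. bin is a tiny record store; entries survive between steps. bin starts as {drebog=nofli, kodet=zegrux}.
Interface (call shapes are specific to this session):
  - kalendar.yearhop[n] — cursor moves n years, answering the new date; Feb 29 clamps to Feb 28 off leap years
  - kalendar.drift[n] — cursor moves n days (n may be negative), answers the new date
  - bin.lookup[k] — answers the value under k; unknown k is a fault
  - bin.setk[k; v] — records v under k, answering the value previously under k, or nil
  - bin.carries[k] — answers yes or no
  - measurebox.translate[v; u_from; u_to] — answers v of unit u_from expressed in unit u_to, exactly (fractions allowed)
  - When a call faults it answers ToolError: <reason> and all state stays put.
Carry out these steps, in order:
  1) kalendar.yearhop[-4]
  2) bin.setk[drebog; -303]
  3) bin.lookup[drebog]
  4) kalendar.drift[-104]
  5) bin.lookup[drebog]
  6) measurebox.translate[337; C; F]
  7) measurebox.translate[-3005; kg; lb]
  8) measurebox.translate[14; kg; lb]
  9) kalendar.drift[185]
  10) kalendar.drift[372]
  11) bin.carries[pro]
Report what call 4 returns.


Answer: 1854-12-29

Derivation:
>>> kalendar.yearhop n: -4
= 1855-04-12
>>> bin.setk k: drebog v: -303
= nofli
>>> bin.lookup k: drebog
= -303
>>> kalendar.drift n: -104
= 1854-12-29
>>> bin.lookup k: drebog
= -303
>>> measurebox.translate v: 337 u_from: C u_to: F
= 3193/5
>>> measurebox.translate v: -3005 u_from: kg u_to: lb
= -300500000000/45359237
>>> measurebox.translate v: 14 u_from: kg u_to: lb
= 200000000/6479891
>>> kalendar.drift n: 185
= 1855-07-02
>>> kalendar.drift n: 372
= 1856-07-08
>>> bin.carries k: pro
= no


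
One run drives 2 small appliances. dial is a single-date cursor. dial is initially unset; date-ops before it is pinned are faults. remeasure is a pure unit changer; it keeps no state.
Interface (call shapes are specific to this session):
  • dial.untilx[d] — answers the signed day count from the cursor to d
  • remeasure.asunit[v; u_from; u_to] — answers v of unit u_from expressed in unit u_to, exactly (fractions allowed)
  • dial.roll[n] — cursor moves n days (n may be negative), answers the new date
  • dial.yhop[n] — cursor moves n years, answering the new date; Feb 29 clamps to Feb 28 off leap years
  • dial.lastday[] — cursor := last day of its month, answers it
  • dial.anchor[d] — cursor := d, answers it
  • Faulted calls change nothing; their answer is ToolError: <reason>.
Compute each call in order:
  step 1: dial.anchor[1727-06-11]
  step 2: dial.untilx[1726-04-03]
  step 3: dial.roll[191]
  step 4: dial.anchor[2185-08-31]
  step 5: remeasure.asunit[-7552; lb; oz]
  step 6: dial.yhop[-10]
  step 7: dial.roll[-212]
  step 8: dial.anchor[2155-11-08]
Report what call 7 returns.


Answer: 2175-01-31

Derivation:
→ dial.anchor(d='1727-06-11')
← 1727-06-11
→ dial.untilx(d='1726-04-03')
← -434
→ dial.roll(n='191')
← 1727-12-19
→ dial.anchor(d='2185-08-31')
← 2185-08-31
→ remeasure.asunit(v='-7552', u_from='lb', u_to='oz')
← -120832
→ dial.yhop(n='-10')
← 2175-08-31
→ dial.roll(n='-212')
← 2175-01-31
→ dial.anchor(d='2155-11-08')
← 2155-11-08


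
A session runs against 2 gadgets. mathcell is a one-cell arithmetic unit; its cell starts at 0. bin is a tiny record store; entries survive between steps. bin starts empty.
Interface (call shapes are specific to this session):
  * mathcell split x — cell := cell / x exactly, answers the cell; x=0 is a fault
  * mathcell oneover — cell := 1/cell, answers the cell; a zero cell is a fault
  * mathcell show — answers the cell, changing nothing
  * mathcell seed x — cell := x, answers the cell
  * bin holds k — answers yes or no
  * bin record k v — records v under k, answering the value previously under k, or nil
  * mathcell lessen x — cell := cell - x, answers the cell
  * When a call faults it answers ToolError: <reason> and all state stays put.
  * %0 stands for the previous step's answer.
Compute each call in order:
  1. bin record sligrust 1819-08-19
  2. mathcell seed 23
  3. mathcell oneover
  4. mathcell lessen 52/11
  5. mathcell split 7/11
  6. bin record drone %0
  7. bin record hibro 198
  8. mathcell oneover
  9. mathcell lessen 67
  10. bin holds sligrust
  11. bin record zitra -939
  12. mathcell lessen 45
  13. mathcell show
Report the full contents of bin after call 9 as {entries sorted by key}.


→ bin record(k=sligrust, v=1819-08-19)
← nil
→ mathcell seed(x=23)
← 23
→ mathcell oneover()
← 1/23
→ mathcell lessen(x=52/11)
← -1185/253
→ mathcell split(x=7/11)
← -1185/161
→ bin record(k=drone, v=%0)
← nil
→ bin record(k=hibro, v=198)
← nil
→ mathcell oneover()
← -161/1185
→ mathcell lessen(x=67)
← -79556/1185
→ bin holds(k=sligrust)
← yes
→ bin record(k=zitra, v=-939)
← nil
→ mathcell lessen(x=45)
← -132881/1185
→ mathcell show()
← -132881/1185

Answer: {drone=-1185/161, hibro=198, sligrust=1819-08-19}


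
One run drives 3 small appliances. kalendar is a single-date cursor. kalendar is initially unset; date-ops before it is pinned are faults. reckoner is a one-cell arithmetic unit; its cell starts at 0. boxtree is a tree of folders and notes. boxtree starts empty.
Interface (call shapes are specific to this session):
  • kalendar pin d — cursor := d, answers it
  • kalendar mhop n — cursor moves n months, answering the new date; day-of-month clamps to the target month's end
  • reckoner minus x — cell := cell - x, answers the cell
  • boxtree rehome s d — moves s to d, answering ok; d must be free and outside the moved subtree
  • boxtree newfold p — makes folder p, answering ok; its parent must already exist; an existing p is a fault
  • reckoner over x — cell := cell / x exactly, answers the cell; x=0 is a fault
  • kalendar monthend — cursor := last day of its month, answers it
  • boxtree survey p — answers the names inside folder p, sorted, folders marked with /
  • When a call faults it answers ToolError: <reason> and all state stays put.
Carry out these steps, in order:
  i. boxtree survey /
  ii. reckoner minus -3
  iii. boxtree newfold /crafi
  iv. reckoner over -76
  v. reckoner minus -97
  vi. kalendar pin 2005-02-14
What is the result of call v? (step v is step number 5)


Act: boxtree survey[p→/]
Obs: []
Act: reckoner minus[x→-3]
Obs: 3
Act: boxtree newfold[p→/crafi]
Obs: ok
Act: reckoner over[x→-76]
Obs: -3/76
Act: reckoner minus[x→-97]
Obs: 7369/76
Act: kalendar pin[d→2005-02-14]
Obs: 2005-02-14

Answer: 7369/76


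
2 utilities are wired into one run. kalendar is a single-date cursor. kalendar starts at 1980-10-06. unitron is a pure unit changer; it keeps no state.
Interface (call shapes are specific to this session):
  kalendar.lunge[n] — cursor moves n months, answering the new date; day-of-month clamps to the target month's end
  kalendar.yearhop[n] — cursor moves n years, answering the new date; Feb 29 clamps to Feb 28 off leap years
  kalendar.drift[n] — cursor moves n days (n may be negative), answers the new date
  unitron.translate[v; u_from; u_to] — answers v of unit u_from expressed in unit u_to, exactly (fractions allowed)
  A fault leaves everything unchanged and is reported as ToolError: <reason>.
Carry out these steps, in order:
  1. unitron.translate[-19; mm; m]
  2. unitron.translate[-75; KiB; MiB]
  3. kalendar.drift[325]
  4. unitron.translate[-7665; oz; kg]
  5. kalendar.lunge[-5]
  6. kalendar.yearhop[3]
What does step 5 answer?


% unitron.translate v=-19 u_from=mm u_to=m
= -19/1000
% unitron.translate v=-75 u_from=KiB u_to=MiB
= -75/1024
% kalendar.drift n=325
= 1981-08-27
% unitron.translate v=-7665 u_from=oz u_to=kg
= -69535710321/320000000
% kalendar.lunge n=-5
= 1981-03-27
% kalendar.yearhop n=3
= 1984-03-27

Answer: 1981-03-27


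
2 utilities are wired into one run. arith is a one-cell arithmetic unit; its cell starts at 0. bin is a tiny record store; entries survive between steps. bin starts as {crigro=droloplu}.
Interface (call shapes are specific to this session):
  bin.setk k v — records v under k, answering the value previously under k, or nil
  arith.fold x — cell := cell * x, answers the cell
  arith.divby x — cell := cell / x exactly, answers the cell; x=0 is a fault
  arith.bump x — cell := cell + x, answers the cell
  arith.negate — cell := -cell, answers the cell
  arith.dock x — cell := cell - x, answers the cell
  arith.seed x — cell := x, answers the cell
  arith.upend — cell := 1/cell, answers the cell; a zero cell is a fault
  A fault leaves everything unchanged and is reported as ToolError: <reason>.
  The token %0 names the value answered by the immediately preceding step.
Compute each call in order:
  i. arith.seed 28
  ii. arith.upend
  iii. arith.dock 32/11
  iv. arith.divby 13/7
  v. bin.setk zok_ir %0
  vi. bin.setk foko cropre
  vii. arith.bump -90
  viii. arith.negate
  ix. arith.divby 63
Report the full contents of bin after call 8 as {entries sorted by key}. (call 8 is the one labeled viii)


Answer: {crigro=droloplu, foko=cropre, zok_ir=-885/572}

Derivation:
I call arith.seed passing x: 28, yielding 28.
Invoking arith.upend: 1/28.
Then arith.dock passing x: 32/11, yielding -885/308.
Then arith.divby passing x: 13/7, — result: -885/572.
Invoking bin.setk passing k: zok_ir, v: %0, and see nil.
I use bin.setk passing k: foko, v: cropre, and get nil.
Next I call arith.bump passing x: -90, → -52365/572.
Invoking arith.negate, yielding 52365/572.
I call arith.divby passing x: 63, and get 17455/12012.


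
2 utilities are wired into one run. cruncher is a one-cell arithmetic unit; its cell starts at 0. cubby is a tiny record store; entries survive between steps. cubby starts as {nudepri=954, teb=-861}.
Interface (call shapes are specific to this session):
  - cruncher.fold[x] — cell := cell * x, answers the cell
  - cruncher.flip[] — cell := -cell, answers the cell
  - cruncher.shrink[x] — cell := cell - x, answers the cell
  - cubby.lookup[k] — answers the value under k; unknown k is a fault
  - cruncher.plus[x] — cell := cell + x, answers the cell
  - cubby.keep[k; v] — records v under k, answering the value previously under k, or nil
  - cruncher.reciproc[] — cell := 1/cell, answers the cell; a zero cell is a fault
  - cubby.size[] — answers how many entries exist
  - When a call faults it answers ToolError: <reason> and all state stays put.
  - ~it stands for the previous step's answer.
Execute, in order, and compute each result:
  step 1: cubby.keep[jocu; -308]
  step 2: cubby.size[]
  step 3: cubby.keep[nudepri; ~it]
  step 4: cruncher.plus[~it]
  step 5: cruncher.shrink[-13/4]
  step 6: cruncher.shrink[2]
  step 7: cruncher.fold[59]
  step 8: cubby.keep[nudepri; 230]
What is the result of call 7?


Step: keep[k→jocu; v→-308]
Result: nil
Step: size[]
Result: 3
Step: keep[k→nudepri; v→~it]
Result: 954
Step: plus[x→~it]
Result: 954
Step: shrink[x→-13/4]
Result: 3829/4
Step: shrink[x→2]
Result: 3821/4
Step: fold[x→59]
Result: 225439/4
Step: keep[k→nudepri; v→230]
Result: 3

Answer: 225439/4


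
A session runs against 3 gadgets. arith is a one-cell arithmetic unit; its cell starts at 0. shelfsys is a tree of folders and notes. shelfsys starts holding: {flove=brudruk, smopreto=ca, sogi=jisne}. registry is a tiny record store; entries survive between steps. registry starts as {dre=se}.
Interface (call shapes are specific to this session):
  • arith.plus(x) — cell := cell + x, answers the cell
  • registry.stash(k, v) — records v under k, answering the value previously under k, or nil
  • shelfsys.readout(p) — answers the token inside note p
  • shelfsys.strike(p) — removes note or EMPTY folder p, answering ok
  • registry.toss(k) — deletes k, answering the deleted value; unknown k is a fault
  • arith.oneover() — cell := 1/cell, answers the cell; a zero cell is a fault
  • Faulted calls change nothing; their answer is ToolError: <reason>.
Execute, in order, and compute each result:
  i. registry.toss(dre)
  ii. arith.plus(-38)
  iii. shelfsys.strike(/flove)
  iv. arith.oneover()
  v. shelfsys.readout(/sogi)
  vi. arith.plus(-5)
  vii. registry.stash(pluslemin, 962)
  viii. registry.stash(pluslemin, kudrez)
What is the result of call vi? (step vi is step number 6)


Answer: -191/38

Derivation:
·→ registry.toss(dre)
·← se
·→ arith.plus(-38)
·← -38
·→ shelfsys.strike(/flove)
·← ok
·→ arith.oneover()
·← -1/38
·→ shelfsys.readout(/sogi)
·← jisne
·→ arith.plus(-5)
·← -191/38
·→ registry.stash(pluslemin, 962)
·← nil
·→ registry.stash(pluslemin, kudrez)
·← 962


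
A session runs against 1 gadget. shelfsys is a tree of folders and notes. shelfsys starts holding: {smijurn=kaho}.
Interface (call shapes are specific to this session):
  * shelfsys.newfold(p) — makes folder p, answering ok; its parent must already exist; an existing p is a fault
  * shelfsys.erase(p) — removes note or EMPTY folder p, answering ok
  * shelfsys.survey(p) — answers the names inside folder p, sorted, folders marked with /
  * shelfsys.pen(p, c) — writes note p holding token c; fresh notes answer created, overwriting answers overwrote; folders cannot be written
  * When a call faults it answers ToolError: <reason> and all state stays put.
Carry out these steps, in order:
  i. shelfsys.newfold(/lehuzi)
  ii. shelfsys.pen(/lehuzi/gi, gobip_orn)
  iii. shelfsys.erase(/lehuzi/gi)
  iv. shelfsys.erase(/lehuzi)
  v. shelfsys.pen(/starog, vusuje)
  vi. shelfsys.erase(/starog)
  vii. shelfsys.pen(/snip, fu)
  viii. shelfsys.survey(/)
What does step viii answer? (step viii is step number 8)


Answer: [smijurn, snip]

Derivation:
>>> shelfsys.newfold p: /lehuzi
  ok
>>> shelfsys.pen p: /lehuzi/gi c: gobip_orn
  created
>>> shelfsys.erase p: /lehuzi/gi
  ok
>>> shelfsys.erase p: /lehuzi
  ok
>>> shelfsys.pen p: /starog c: vusuje
  created
>>> shelfsys.erase p: /starog
  ok
>>> shelfsys.pen p: /snip c: fu
  created
>>> shelfsys.survey p: /
  [smijurn, snip]


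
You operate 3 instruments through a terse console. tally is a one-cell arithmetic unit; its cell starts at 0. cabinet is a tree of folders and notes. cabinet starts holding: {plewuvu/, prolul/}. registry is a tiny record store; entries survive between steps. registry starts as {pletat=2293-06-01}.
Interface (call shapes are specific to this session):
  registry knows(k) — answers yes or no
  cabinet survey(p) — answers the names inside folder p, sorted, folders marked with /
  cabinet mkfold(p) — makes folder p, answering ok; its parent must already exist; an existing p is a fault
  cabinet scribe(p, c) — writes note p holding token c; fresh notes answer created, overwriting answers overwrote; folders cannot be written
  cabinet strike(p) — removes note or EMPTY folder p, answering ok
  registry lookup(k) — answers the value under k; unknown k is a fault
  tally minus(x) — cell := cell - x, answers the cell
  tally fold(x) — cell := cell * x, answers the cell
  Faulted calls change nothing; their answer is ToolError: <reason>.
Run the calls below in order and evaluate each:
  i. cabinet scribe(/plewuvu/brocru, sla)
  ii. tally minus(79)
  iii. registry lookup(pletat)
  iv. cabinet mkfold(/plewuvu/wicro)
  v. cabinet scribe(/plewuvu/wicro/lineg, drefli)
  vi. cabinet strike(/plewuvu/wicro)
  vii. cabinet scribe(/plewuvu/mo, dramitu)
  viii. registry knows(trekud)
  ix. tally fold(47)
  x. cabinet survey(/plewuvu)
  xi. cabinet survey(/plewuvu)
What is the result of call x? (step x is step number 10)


>> cabinet scribe(p→/plewuvu/brocru, c→sla)
<< created
>> tally minus(x→79)
<< -79
>> registry lookup(k→pletat)
<< 2293-06-01
>> cabinet mkfold(p→/plewuvu/wicro)
<< ok
>> cabinet scribe(p→/plewuvu/wicro/lineg, c→drefli)
<< created
>> cabinet strike(p→/plewuvu/wicro)
<< ToolError: not empty
>> cabinet scribe(p→/plewuvu/mo, c→dramitu)
<< created
>> registry knows(k→trekud)
<< no
>> tally fold(x→47)
<< -3713
>> cabinet survey(p→/plewuvu)
<< [brocru, mo, wicro/]
>> cabinet survey(p→/plewuvu)
<< [brocru, mo, wicro/]

Answer: [brocru, mo, wicro/]


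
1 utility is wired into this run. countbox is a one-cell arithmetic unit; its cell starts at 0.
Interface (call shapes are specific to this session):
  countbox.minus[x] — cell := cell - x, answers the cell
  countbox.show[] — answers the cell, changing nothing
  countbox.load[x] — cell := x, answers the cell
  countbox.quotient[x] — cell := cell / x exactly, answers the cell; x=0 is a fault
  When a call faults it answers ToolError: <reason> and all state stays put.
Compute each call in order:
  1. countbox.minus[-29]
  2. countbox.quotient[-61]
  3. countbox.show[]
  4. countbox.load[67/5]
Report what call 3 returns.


I call minus with x=-29, and see 29.
I use quotient with x=-61, which returns -29/61.
I try show, yielding -29/61.
Then load with x=67/5, and see 67/5.

Answer: -29/61


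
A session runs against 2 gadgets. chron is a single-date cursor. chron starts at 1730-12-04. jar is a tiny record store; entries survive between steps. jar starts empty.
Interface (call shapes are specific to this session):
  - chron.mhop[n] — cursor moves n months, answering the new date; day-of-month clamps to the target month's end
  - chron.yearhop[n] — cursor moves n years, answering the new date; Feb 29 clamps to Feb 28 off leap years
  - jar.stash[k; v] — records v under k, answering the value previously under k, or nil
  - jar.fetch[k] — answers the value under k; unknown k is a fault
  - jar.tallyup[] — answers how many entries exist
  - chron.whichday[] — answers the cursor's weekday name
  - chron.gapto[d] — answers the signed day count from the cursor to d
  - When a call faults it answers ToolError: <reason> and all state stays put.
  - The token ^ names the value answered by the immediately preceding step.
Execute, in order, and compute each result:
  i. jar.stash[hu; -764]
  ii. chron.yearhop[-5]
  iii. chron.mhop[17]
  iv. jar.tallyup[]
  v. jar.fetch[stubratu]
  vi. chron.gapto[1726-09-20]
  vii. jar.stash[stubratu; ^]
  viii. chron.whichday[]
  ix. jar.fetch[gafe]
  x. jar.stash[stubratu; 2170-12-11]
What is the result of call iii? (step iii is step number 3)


[in] jar.stash k=hu v=-764
  nil
[in] chron.yearhop n=-5
  1725-12-04
[in] chron.mhop n=17
  1727-05-04
[in] jar.tallyup
  1
[in] jar.fetch k=stubratu
  ToolError: no such key stubratu
[in] chron.gapto d=1726-09-20
  -226
[in] jar.stash k=stubratu v=^
  nil
[in] chron.whichday
  Sunday
[in] jar.fetch k=gafe
  ToolError: no such key gafe
[in] jar.stash k=stubratu v=2170-12-11
  -226

Answer: 1727-05-04


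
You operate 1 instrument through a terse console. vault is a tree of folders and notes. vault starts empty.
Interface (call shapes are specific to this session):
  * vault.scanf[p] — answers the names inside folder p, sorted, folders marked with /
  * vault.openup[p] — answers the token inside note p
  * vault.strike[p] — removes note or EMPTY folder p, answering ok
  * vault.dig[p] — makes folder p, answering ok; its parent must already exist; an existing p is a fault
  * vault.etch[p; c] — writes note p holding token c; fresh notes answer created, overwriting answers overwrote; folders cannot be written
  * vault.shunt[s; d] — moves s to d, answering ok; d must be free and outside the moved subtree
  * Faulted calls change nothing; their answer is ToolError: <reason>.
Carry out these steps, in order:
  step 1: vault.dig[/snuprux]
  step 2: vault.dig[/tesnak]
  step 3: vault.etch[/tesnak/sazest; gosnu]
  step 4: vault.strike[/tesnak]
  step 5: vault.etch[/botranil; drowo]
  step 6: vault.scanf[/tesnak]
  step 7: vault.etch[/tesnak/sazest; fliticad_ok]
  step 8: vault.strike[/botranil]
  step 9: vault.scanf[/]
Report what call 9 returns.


Answer: [snuprux/, tesnak/]

Derivation:
CALL vault.dig[p='/snuprux']
RET  ok
CALL vault.dig[p='/tesnak']
RET  ok
CALL vault.etch[p='/tesnak/sazest'; c='gosnu']
RET  created
CALL vault.strike[p='/tesnak']
RET  ToolError: not empty
CALL vault.etch[p='/botranil'; c='drowo']
RET  created
CALL vault.scanf[p='/tesnak']
RET  [sazest]
CALL vault.etch[p='/tesnak/sazest'; c='fliticad_ok']
RET  overwrote
CALL vault.strike[p='/botranil']
RET  ok
CALL vault.scanf[p='/']
RET  [snuprux/, tesnak/]


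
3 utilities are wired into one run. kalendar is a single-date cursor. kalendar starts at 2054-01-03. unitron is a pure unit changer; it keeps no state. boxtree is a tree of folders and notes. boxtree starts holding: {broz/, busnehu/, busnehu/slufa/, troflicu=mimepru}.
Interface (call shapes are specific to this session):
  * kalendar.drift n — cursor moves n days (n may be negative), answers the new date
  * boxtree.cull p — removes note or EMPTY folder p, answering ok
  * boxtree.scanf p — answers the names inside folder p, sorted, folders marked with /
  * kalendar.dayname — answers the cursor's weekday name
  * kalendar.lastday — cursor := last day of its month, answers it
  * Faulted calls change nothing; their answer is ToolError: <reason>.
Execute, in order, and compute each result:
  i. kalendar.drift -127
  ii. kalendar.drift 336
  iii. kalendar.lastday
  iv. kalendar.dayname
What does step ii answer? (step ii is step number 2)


I use drift passing n='-127', yielding 2053-08-29.
I invoke drift passing n='336', → 2054-07-31.
I call lastday, and get 2054-07-31.
I invoke dayname(), and get Friday.

Answer: 2054-07-31


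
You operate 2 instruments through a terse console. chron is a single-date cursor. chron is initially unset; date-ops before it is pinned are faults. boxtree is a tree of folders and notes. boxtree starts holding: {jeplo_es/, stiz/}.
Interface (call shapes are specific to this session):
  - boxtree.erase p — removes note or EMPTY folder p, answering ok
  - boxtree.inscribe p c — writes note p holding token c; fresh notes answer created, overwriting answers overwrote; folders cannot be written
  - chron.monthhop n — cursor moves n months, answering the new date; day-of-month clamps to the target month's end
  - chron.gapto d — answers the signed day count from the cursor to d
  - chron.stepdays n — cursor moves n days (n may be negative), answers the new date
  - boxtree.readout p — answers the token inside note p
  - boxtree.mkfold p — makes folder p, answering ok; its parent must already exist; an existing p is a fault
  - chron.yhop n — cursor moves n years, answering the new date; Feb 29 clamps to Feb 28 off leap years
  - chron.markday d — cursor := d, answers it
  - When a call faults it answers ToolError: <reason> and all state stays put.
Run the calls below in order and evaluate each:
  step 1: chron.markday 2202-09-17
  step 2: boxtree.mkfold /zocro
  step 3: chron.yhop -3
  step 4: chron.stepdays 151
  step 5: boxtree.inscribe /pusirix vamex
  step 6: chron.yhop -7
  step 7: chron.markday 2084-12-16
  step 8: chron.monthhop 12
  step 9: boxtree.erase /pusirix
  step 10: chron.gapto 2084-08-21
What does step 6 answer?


Answer: 2193-02-15

Derivation:
CALL chron.markday[2202-09-17]
RET  2202-09-17
CALL boxtree.mkfold[/zocro]
RET  ok
CALL chron.yhop[-3]
RET  2199-09-17
CALL chron.stepdays[151]
RET  2200-02-15
CALL boxtree.inscribe[/pusirix; vamex]
RET  created
CALL chron.yhop[-7]
RET  2193-02-15
CALL chron.markday[2084-12-16]
RET  2084-12-16
CALL chron.monthhop[12]
RET  2085-12-16
CALL boxtree.erase[/pusirix]
RET  ok
CALL chron.gapto[2084-08-21]
RET  -482
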